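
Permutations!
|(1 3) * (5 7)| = |(1 3)(5 7)| = 2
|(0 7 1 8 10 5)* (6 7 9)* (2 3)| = |(0 9 6 7 1 8 10 5)(2 3)| = 8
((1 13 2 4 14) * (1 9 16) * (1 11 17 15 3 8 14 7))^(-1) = [0, 7, 13, 15, 2, 5, 6, 4, 3, 14, 10, 16, 12, 1, 8, 17, 9, 11] = (1 7 4 2 13)(3 15 17 11 16 9 14 8)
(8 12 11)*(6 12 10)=(6 12 11 8 10)=[0, 1, 2, 3, 4, 5, 12, 7, 10, 9, 6, 8, 11]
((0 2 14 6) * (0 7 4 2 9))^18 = (2 7 14 4 6) = [0, 1, 7, 3, 6, 5, 2, 14, 8, 9, 10, 11, 12, 13, 4]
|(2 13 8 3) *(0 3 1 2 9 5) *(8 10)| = 20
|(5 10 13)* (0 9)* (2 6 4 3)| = 12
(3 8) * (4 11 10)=(3 8)(4 11 10)=[0, 1, 2, 8, 11, 5, 6, 7, 3, 9, 4, 10]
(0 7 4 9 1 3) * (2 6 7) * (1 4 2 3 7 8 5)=(0 3)(1 7 2 6 8 5)(4 9)=[3, 7, 6, 0, 9, 1, 8, 2, 5, 4]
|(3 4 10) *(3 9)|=4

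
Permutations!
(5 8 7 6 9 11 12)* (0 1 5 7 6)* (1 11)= (0 11 12 7)(1 5 8 6 9)= [11, 5, 2, 3, 4, 8, 9, 0, 6, 1, 10, 12, 7]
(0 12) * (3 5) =(0 12)(3 5) =[12, 1, 2, 5, 4, 3, 6, 7, 8, 9, 10, 11, 0]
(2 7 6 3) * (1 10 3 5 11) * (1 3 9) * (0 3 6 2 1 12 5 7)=(0 3 1 10 9 12 5 11 6 7 2)=[3, 10, 0, 1, 4, 11, 7, 2, 8, 12, 9, 6, 5]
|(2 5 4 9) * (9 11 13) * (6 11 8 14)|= 9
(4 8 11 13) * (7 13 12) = (4 8 11 12 7 13) = [0, 1, 2, 3, 8, 5, 6, 13, 11, 9, 10, 12, 7, 4]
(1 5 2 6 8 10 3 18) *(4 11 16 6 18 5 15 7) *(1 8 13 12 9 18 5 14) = (1 15 7 4 11 16 6 13 12 9 18 8 10 3 14)(2 5) = [0, 15, 5, 14, 11, 2, 13, 4, 10, 18, 3, 16, 9, 12, 1, 7, 6, 17, 8]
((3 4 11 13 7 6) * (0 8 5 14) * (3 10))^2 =(0 5)(3 11 7 10 4 13 6)(8 14) =[5, 1, 2, 11, 13, 0, 3, 10, 14, 9, 4, 7, 12, 6, 8]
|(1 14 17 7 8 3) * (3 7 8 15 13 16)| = 9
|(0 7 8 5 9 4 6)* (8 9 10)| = 15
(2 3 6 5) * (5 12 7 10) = [0, 1, 3, 6, 4, 2, 12, 10, 8, 9, 5, 11, 7] = (2 3 6 12 7 10 5)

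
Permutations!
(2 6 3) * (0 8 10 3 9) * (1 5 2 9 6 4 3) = (0 8 10 1 5 2 4 3 9) = [8, 5, 4, 9, 3, 2, 6, 7, 10, 0, 1]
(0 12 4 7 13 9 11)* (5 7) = (0 12 4 5 7 13 9 11) = [12, 1, 2, 3, 5, 7, 6, 13, 8, 11, 10, 0, 4, 9]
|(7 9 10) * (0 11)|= 6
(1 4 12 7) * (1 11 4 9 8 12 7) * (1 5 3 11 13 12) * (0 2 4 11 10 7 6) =(0 2 4 6)(1 9 8)(3 10 7 13 12 5) =[2, 9, 4, 10, 6, 3, 0, 13, 1, 8, 7, 11, 5, 12]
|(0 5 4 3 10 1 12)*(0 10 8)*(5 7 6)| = |(0 7 6 5 4 3 8)(1 12 10)| = 21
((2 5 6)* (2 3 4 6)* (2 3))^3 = (2 4 5 6 3) = [0, 1, 4, 2, 5, 6, 3]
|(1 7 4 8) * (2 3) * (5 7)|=|(1 5 7 4 8)(2 3)|=10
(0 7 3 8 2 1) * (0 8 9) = (0 7 3 9)(1 8 2) = [7, 8, 1, 9, 4, 5, 6, 3, 2, 0]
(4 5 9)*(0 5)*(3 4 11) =(0 5 9 11 3 4) =[5, 1, 2, 4, 0, 9, 6, 7, 8, 11, 10, 3]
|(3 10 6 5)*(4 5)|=|(3 10 6 4 5)|=5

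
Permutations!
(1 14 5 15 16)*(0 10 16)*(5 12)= (0 10 16 1 14 12 5 15)= [10, 14, 2, 3, 4, 15, 6, 7, 8, 9, 16, 11, 5, 13, 12, 0, 1]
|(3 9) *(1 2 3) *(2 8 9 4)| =3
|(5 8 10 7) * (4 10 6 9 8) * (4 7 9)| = |(4 10 9 8 6)(5 7)| = 10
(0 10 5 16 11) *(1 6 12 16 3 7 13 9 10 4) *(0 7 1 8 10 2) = (0 4 8 10 5 3 1 6 12 16 11 7 13 9 2) = [4, 6, 0, 1, 8, 3, 12, 13, 10, 2, 5, 7, 16, 9, 14, 15, 11]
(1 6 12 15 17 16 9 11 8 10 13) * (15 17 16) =(1 6 12 17 15 16 9 11 8 10 13) =[0, 6, 2, 3, 4, 5, 12, 7, 10, 11, 13, 8, 17, 1, 14, 16, 9, 15]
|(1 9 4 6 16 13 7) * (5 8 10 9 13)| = 21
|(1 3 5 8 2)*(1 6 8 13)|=|(1 3 5 13)(2 6 8)|=12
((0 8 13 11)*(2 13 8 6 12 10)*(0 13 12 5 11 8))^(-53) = (0 6 5 11 13 8)(2 12 10) = [6, 1, 12, 3, 4, 11, 5, 7, 0, 9, 2, 13, 10, 8]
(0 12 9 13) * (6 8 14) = (0 12 9 13)(6 8 14) = [12, 1, 2, 3, 4, 5, 8, 7, 14, 13, 10, 11, 9, 0, 6]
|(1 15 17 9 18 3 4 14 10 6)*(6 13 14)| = |(1 15 17 9 18 3 4 6)(10 13 14)| = 24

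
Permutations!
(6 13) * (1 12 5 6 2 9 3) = (1 12 5 6 13 2 9 3) = [0, 12, 9, 1, 4, 6, 13, 7, 8, 3, 10, 11, 5, 2]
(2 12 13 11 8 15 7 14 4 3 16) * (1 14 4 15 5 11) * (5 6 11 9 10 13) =(1 14 15 7 4 3 16 2 12 5 9 10 13)(6 11 8) =[0, 14, 12, 16, 3, 9, 11, 4, 6, 10, 13, 8, 5, 1, 15, 7, 2]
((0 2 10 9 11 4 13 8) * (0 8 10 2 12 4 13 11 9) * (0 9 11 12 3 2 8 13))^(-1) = (0 11 9 10 13 8 2 3)(4 12) = [11, 1, 3, 0, 12, 5, 6, 7, 2, 10, 13, 9, 4, 8]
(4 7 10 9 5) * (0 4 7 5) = (0 4 5 7 10 9) = [4, 1, 2, 3, 5, 7, 6, 10, 8, 0, 9]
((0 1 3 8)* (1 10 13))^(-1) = (0 8 3 1 13 10) = [8, 13, 2, 1, 4, 5, 6, 7, 3, 9, 0, 11, 12, 10]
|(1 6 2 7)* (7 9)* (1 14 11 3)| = |(1 6 2 9 7 14 11 3)| = 8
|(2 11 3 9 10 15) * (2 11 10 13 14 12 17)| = 10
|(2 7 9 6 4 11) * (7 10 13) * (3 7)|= |(2 10 13 3 7 9 6 4 11)|= 9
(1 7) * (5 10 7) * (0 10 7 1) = (0 10 1 5 7) = [10, 5, 2, 3, 4, 7, 6, 0, 8, 9, 1]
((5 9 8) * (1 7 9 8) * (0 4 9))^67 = (0 9 7 4 1)(5 8) = [9, 0, 2, 3, 1, 8, 6, 4, 5, 7]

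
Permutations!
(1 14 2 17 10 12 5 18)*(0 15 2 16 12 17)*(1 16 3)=(0 15 2)(1 14 3)(5 18 16 12)(10 17)=[15, 14, 0, 1, 4, 18, 6, 7, 8, 9, 17, 11, 5, 13, 3, 2, 12, 10, 16]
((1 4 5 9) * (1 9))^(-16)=(9)(1 5 4)=[0, 5, 2, 3, 1, 4, 6, 7, 8, 9]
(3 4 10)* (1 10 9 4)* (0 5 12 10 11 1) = (0 5 12 10 3)(1 11)(4 9) = [5, 11, 2, 0, 9, 12, 6, 7, 8, 4, 3, 1, 10]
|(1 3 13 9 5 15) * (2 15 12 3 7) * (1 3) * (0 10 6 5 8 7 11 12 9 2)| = |(0 10 6 5 9 8 7)(1 11 12)(2 15 3 13)| = 84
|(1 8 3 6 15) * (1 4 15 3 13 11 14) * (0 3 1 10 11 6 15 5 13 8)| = |(0 3 15 4 5 13 6 1)(10 11 14)| = 24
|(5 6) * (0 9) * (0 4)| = 6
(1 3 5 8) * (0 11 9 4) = [11, 3, 2, 5, 0, 8, 6, 7, 1, 4, 10, 9] = (0 11 9 4)(1 3 5 8)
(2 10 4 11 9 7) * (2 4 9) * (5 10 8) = [0, 1, 8, 3, 11, 10, 6, 4, 5, 7, 9, 2] = (2 8 5 10 9 7 4 11)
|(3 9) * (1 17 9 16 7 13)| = |(1 17 9 3 16 7 13)| = 7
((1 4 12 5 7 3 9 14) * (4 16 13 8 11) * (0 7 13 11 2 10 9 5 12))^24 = [1, 2, 3, 11, 14, 4, 6, 16, 7, 13, 5, 9, 12, 0, 8, 15, 10] = (0 1 2 3 11 9 13)(4 14 8 7 16 10 5)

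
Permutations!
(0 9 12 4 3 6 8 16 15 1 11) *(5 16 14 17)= (0 9 12 4 3 6 8 14 17 5 16 15 1 11)= [9, 11, 2, 6, 3, 16, 8, 7, 14, 12, 10, 0, 4, 13, 17, 1, 15, 5]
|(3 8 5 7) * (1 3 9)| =6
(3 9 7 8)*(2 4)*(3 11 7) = (2 4)(3 9)(7 8 11) = [0, 1, 4, 9, 2, 5, 6, 8, 11, 3, 10, 7]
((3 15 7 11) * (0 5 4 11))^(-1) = (0 7 15 3 11 4 5) = [7, 1, 2, 11, 5, 0, 6, 15, 8, 9, 10, 4, 12, 13, 14, 3]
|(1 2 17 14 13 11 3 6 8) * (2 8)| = 14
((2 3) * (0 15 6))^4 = (0 15 6) = [15, 1, 2, 3, 4, 5, 0, 7, 8, 9, 10, 11, 12, 13, 14, 6]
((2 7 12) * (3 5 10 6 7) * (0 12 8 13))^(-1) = (0 13 8 7 6 10 5 3 2 12) = [13, 1, 12, 2, 4, 3, 10, 6, 7, 9, 5, 11, 0, 8]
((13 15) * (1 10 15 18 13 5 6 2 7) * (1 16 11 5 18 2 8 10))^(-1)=(2 13 18 15 10 8 6 5 11 16 7)=[0, 1, 13, 3, 4, 11, 5, 2, 6, 9, 8, 16, 12, 18, 14, 10, 7, 17, 15]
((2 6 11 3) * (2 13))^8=[0, 1, 3, 6, 4, 5, 13, 7, 8, 9, 10, 2, 12, 11]=(2 3 6 13 11)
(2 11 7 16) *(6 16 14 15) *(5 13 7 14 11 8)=[0, 1, 8, 3, 4, 13, 16, 11, 5, 9, 10, 14, 12, 7, 15, 6, 2]=(2 8 5 13 7 11 14 15 6 16)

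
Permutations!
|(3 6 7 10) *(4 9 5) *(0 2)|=12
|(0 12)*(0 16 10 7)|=|(0 12 16 10 7)|=5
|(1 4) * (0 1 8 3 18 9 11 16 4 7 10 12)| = 35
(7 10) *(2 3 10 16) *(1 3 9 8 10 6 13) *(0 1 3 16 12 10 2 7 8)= (0 1 16 7 12 10 8 2 9)(3 6 13)= [1, 16, 9, 6, 4, 5, 13, 12, 2, 0, 8, 11, 10, 3, 14, 15, 7]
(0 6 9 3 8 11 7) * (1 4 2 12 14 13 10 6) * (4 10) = [1, 10, 12, 8, 2, 5, 9, 0, 11, 3, 6, 7, 14, 4, 13] = (0 1 10 6 9 3 8 11 7)(2 12 14 13 4)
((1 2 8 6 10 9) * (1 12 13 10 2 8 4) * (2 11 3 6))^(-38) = (1 2)(3 6 11)(4 8)(9 13)(10 12) = [0, 2, 1, 6, 8, 5, 11, 7, 4, 13, 12, 3, 10, 9]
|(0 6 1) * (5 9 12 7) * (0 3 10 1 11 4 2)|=|(0 6 11 4 2)(1 3 10)(5 9 12 7)|=60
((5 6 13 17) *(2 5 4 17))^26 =(17)(2 6)(5 13) =[0, 1, 6, 3, 4, 13, 2, 7, 8, 9, 10, 11, 12, 5, 14, 15, 16, 17]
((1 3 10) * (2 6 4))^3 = (10) = [0, 1, 2, 3, 4, 5, 6, 7, 8, 9, 10]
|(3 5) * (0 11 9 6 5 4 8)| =8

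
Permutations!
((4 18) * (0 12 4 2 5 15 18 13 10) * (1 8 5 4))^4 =[5, 18, 0, 3, 12, 4, 6, 7, 2, 9, 8, 11, 15, 1, 14, 13, 16, 17, 10] =(0 5 4 12 15 13 1 18 10 8 2)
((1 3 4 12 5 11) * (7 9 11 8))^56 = (1 4 5 7 11 3 12 8 9) = [0, 4, 2, 12, 5, 7, 6, 11, 9, 1, 10, 3, 8]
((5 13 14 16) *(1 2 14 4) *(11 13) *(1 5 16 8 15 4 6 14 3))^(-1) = (16)(1 3 2)(4 15 8 14 6 13 11 5) = [0, 3, 1, 2, 15, 4, 13, 7, 14, 9, 10, 5, 12, 11, 6, 8, 16]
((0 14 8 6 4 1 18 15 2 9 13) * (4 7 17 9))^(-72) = (1 2 18 4 15) = [0, 2, 18, 3, 15, 5, 6, 7, 8, 9, 10, 11, 12, 13, 14, 1, 16, 17, 4]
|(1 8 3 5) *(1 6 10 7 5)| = |(1 8 3)(5 6 10 7)| = 12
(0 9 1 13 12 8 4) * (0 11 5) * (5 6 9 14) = [14, 13, 2, 3, 11, 0, 9, 7, 4, 1, 10, 6, 8, 12, 5] = (0 14 5)(1 13 12 8 4 11 6 9)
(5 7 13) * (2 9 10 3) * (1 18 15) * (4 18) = [0, 4, 9, 2, 18, 7, 6, 13, 8, 10, 3, 11, 12, 5, 14, 1, 16, 17, 15] = (1 4 18 15)(2 9 10 3)(5 7 13)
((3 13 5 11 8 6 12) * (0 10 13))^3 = [5, 1, 2, 13, 4, 6, 0, 7, 3, 9, 11, 12, 10, 8] = (0 5 6)(3 13 8)(10 11 12)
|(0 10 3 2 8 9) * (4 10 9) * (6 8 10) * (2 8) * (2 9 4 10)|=12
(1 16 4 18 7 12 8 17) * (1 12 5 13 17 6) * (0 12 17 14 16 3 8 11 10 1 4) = (0 12 11 10 1 3 8 6 4 18 7 5 13 14 16) = [12, 3, 2, 8, 18, 13, 4, 5, 6, 9, 1, 10, 11, 14, 16, 15, 0, 17, 7]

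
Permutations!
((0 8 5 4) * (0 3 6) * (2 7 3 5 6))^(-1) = [6, 1, 3, 7, 5, 4, 8, 2, 0] = (0 6 8)(2 3 7)(4 5)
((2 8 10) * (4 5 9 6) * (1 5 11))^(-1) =(1 11 4 6 9 5)(2 10 8) =[0, 11, 10, 3, 6, 1, 9, 7, 2, 5, 8, 4]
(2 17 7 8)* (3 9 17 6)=(2 6 3 9 17 7 8)=[0, 1, 6, 9, 4, 5, 3, 8, 2, 17, 10, 11, 12, 13, 14, 15, 16, 7]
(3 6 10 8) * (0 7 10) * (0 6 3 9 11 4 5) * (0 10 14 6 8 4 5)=[7, 1, 2, 3, 0, 10, 8, 14, 9, 11, 4, 5, 12, 13, 6]=(0 7 14 6 8 9 11 5 10 4)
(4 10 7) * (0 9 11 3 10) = (0 9 11 3 10 7 4) = [9, 1, 2, 10, 0, 5, 6, 4, 8, 11, 7, 3]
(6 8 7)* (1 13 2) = (1 13 2)(6 8 7) = [0, 13, 1, 3, 4, 5, 8, 6, 7, 9, 10, 11, 12, 2]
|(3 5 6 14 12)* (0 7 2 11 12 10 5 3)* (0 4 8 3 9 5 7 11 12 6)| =|(0 11 6 14 10 7 2 12 4 8 3 9 5)| =13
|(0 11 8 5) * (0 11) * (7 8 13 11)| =6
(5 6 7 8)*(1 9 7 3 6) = [0, 9, 2, 6, 4, 1, 3, 8, 5, 7] = (1 9 7 8 5)(3 6)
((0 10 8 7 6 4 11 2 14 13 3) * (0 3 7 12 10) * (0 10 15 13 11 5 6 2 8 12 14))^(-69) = (0 10 12 15 13 7 2) = [10, 1, 0, 3, 4, 5, 6, 2, 8, 9, 12, 11, 15, 7, 14, 13]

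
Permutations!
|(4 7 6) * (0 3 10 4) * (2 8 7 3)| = |(0 2 8 7 6)(3 10 4)| = 15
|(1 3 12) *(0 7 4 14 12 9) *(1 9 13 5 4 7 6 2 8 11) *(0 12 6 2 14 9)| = 22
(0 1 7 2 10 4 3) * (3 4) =(0 1 7 2 10 3) =[1, 7, 10, 0, 4, 5, 6, 2, 8, 9, 3]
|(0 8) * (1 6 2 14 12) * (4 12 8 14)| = 15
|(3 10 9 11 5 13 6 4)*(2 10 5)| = 20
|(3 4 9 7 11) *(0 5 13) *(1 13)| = |(0 5 1 13)(3 4 9 7 11)| = 20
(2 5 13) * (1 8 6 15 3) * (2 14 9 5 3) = [0, 8, 3, 1, 4, 13, 15, 7, 6, 5, 10, 11, 12, 14, 9, 2] = (1 8 6 15 2 3)(5 13 14 9)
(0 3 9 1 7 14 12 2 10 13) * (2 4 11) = (0 3 9 1 7 14 12 4 11 2 10 13) = [3, 7, 10, 9, 11, 5, 6, 14, 8, 1, 13, 2, 4, 0, 12]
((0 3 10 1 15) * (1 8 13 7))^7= [15, 7, 2, 0, 4, 5, 6, 13, 10, 9, 3, 11, 12, 8, 14, 1]= (0 15 1 7 13 8 10 3)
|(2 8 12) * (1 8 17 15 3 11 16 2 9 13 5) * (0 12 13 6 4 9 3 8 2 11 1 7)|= 66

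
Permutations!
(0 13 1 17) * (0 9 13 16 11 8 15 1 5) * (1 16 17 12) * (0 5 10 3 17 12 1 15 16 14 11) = [12, 1, 2, 17, 4, 5, 6, 7, 16, 13, 3, 8, 15, 10, 11, 14, 0, 9] = (0 12 15 14 11 8 16)(3 17 9 13 10)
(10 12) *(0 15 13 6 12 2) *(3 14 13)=(0 15 3 14 13 6 12 10 2)=[15, 1, 0, 14, 4, 5, 12, 7, 8, 9, 2, 11, 10, 6, 13, 3]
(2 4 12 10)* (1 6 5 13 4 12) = [0, 6, 12, 3, 1, 13, 5, 7, 8, 9, 2, 11, 10, 4] = (1 6 5 13 4)(2 12 10)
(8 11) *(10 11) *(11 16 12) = [0, 1, 2, 3, 4, 5, 6, 7, 10, 9, 16, 8, 11, 13, 14, 15, 12] = (8 10 16 12 11)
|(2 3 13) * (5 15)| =6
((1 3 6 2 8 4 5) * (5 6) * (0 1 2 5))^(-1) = (0 3 1)(2 5 6 4 8) = [3, 0, 5, 1, 8, 6, 4, 7, 2]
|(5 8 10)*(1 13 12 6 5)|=|(1 13 12 6 5 8 10)|=7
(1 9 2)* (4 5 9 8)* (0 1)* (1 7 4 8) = [7, 1, 0, 3, 5, 9, 6, 4, 8, 2] = (0 7 4 5 9 2)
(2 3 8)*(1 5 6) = [0, 5, 3, 8, 4, 6, 1, 7, 2] = (1 5 6)(2 3 8)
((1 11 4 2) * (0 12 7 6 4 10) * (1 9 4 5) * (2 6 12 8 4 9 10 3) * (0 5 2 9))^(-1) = (0 9 3 11 1 5 10 2 6 4 8)(7 12) = [9, 5, 6, 11, 8, 10, 4, 12, 0, 3, 2, 1, 7]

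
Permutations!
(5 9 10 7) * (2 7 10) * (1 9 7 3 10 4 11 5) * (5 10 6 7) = (1 9 2 3 6 7)(4 11 10) = [0, 9, 3, 6, 11, 5, 7, 1, 8, 2, 4, 10]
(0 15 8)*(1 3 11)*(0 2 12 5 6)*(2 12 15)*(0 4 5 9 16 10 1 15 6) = [2, 3, 6, 11, 5, 0, 4, 7, 12, 16, 1, 15, 9, 13, 14, 8, 10] = (0 2 6 4 5)(1 3 11 15 8 12 9 16 10)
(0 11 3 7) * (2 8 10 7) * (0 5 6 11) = (2 8 10 7 5 6 11 3) = [0, 1, 8, 2, 4, 6, 11, 5, 10, 9, 7, 3]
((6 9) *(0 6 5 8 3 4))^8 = (0 6 9 5 8 3 4) = [6, 1, 2, 4, 0, 8, 9, 7, 3, 5]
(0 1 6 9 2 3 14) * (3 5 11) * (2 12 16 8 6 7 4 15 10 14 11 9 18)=(0 1 7 4 15 10 14)(2 5 9 12 16 8 6 18)(3 11)=[1, 7, 5, 11, 15, 9, 18, 4, 6, 12, 14, 3, 16, 13, 0, 10, 8, 17, 2]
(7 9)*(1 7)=(1 7 9)=[0, 7, 2, 3, 4, 5, 6, 9, 8, 1]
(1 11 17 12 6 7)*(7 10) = (1 11 17 12 6 10 7) = [0, 11, 2, 3, 4, 5, 10, 1, 8, 9, 7, 17, 6, 13, 14, 15, 16, 12]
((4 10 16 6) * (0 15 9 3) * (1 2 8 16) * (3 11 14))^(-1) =(0 3 14 11 9 15)(1 10 4 6 16 8 2) =[3, 10, 1, 14, 6, 5, 16, 7, 2, 15, 4, 9, 12, 13, 11, 0, 8]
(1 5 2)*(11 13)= (1 5 2)(11 13)= [0, 5, 1, 3, 4, 2, 6, 7, 8, 9, 10, 13, 12, 11]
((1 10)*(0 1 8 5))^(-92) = (0 8 1 5 10) = [8, 5, 2, 3, 4, 10, 6, 7, 1, 9, 0]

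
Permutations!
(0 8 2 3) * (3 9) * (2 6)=(0 8 6 2 9 3)=[8, 1, 9, 0, 4, 5, 2, 7, 6, 3]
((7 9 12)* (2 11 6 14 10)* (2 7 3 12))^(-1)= [0, 1, 9, 12, 4, 5, 11, 10, 8, 7, 14, 2, 3, 13, 6]= (2 9 7 10 14 6 11)(3 12)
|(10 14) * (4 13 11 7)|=|(4 13 11 7)(10 14)|=4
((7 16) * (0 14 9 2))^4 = (16) = [0, 1, 2, 3, 4, 5, 6, 7, 8, 9, 10, 11, 12, 13, 14, 15, 16]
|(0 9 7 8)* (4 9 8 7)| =2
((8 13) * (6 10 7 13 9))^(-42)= (13)= [0, 1, 2, 3, 4, 5, 6, 7, 8, 9, 10, 11, 12, 13]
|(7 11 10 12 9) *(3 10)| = 6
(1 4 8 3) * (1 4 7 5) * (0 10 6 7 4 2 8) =[10, 4, 8, 2, 0, 1, 7, 5, 3, 9, 6] =(0 10 6 7 5 1 4)(2 8 3)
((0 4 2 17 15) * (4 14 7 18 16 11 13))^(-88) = (18) = [0, 1, 2, 3, 4, 5, 6, 7, 8, 9, 10, 11, 12, 13, 14, 15, 16, 17, 18]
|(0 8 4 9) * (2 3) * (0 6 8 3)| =|(0 3 2)(4 9 6 8)| =12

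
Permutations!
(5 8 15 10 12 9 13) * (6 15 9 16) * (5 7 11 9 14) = [0, 1, 2, 3, 4, 8, 15, 11, 14, 13, 12, 9, 16, 7, 5, 10, 6] = (5 8 14)(6 15 10 12 16)(7 11 9 13)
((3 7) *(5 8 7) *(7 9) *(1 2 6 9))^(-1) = (1 8 5 3 7 9 6 2) = [0, 8, 1, 7, 4, 3, 2, 9, 5, 6]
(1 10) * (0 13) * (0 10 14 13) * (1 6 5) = (1 14 13 10 6 5) = [0, 14, 2, 3, 4, 1, 5, 7, 8, 9, 6, 11, 12, 10, 13]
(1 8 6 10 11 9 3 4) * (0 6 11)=(0 6 10)(1 8 11 9 3 4)=[6, 8, 2, 4, 1, 5, 10, 7, 11, 3, 0, 9]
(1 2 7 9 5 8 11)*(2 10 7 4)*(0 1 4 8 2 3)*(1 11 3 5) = (0 11 4 5 2 8 3)(1 10 7 9) = [11, 10, 8, 0, 5, 2, 6, 9, 3, 1, 7, 4]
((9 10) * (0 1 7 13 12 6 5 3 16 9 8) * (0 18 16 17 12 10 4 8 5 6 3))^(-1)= [5, 0, 2, 12, 9, 10, 6, 1, 4, 16, 13, 11, 17, 7, 14, 15, 18, 3, 8]= (0 5 10 13 7 1)(3 12 17)(4 9 16 18 8)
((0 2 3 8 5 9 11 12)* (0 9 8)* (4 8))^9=(12)=[0, 1, 2, 3, 4, 5, 6, 7, 8, 9, 10, 11, 12]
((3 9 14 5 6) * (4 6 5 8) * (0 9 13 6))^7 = (0 14 4 9 8)(3 13 6) = [14, 1, 2, 13, 9, 5, 3, 7, 0, 8, 10, 11, 12, 6, 4]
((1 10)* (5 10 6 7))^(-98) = (1 7 10 6 5) = [0, 7, 2, 3, 4, 1, 5, 10, 8, 9, 6]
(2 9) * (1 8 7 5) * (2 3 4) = (1 8 7 5)(2 9 3 4) = [0, 8, 9, 4, 2, 1, 6, 5, 7, 3]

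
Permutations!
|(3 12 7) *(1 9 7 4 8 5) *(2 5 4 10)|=|(1 9 7 3 12 10 2 5)(4 8)|=8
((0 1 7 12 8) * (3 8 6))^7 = (12) = [0, 1, 2, 3, 4, 5, 6, 7, 8, 9, 10, 11, 12]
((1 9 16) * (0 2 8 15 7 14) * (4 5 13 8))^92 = (0 4 13 15 14 2 5 8 7)(1 16 9) = [4, 16, 5, 3, 13, 8, 6, 0, 7, 1, 10, 11, 12, 15, 2, 14, 9]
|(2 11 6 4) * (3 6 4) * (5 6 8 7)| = 15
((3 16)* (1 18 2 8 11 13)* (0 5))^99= (0 5)(1 8)(2 13)(3 16)(11 18)= [5, 8, 13, 16, 4, 0, 6, 7, 1, 9, 10, 18, 12, 2, 14, 15, 3, 17, 11]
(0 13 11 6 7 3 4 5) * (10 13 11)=(0 11 6 7 3 4 5)(10 13)=[11, 1, 2, 4, 5, 0, 7, 3, 8, 9, 13, 6, 12, 10]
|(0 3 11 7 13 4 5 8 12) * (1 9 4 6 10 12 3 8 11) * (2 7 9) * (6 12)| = 8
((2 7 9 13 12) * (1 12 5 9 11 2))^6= (13)= [0, 1, 2, 3, 4, 5, 6, 7, 8, 9, 10, 11, 12, 13]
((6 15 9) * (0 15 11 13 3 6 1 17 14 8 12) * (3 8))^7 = (0 6 9 13 17 12 3 15 11 1 8 14) = [6, 8, 2, 15, 4, 5, 9, 7, 14, 13, 10, 1, 3, 17, 0, 11, 16, 12]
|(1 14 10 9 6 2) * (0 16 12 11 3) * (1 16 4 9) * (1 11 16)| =|(0 4 9 6 2 1 14 10 11 3)(12 16)| =10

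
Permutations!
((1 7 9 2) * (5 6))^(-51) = (1 7 9 2)(5 6) = [0, 7, 1, 3, 4, 6, 5, 9, 8, 2]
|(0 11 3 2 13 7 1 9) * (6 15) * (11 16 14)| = 10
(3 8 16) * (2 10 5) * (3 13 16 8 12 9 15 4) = (2 10 5)(3 12 9 15 4)(13 16) = [0, 1, 10, 12, 3, 2, 6, 7, 8, 15, 5, 11, 9, 16, 14, 4, 13]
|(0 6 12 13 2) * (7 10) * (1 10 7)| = 10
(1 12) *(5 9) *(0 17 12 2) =(0 17 12 1 2)(5 9) =[17, 2, 0, 3, 4, 9, 6, 7, 8, 5, 10, 11, 1, 13, 14, 15, 16, 12]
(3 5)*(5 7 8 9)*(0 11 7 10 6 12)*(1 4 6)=(0 11 7 8 9 5 3 10 1 4 6 12)=[11, 4, 2, 10, 6, 3, 12, 8, 9, 5, 1, 7, 0]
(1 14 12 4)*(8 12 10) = (1 14 10 8 12 4) = [0, 14, 2, 3, 1, 5, 6, 7, 12, 9, 8, 11, 4, 13, 10]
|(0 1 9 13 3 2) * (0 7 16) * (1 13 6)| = |(0 13 3 2 7 16)(1 9 6)| = 6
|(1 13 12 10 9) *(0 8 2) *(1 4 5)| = 21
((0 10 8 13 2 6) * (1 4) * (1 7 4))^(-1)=(0 6 2 13 8 10)(4 7)=[6, 1, 13, 3, 7, 5, 2, 4, 10, 9, 0, 11, 12, 8]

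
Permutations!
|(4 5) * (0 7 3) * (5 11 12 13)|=15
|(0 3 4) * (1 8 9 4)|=6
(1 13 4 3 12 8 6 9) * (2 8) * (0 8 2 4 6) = [8, 13, 2, 12, 3, 5, 9, 7, 0, 1, 10, 11, 4, 6] = (0 8)(1 13 6 9)(3 12 4)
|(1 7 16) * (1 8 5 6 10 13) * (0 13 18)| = |(0 13 1 7 16 8 5 6 10 18)| = 10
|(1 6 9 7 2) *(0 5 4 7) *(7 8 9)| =|(0 5 4 8 9)(1 6 7 2)| =20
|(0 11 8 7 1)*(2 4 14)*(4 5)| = 20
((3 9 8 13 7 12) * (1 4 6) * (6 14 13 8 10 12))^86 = (1 14 7)(3 10)(4 13 6)(9 12) = [0, 14, 2, 10, 13, 5, 4, 1, 8, 12, 3, 11, 9, 6, 7]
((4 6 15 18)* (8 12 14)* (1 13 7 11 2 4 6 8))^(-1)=(1 14 12 8 4 2 11 7 13)(6 18 15)=[0, 14, 11, 3, 2, 5, 18, 13, 4, 9, 10, 7, 8, 1, 12, 6, 16, 17, 15]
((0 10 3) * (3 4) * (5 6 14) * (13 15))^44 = (15)(5 14 6) = [0, 1, 2, 3, 4, 14, 5, 7, 8, 9, 10, 11, 12, 13, 6, 15]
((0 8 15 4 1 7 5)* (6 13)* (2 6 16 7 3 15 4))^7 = (0 6 4 16 3 5 2 8 13 1 7 15) = [6, 7, 8, 5, 16, 2, 4, 15, 13, 9, 10, 11, 12, 1, 14, 0, 3]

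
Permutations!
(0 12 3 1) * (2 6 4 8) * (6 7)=(0 12 3 1)(2 7 6 4 8)=[12, 0, 7, 1, 8, 5, 4, 6, 2, 9, 10, 11, 3]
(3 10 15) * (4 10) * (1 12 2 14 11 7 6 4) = (1 12 2 14 11 7 6 4 10 15 3) = [0, 12, 14, 1, 10, 5, 4, 6, 8, 9, 15, 7, 2, 13, 11, 3]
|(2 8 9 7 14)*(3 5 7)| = |(2 8 9 3 5 7 14)| = 7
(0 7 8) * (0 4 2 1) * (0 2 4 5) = (0 7 8 5)(1 2) = [7, 2, 1, 3, 4, 0, 6, 8, 5]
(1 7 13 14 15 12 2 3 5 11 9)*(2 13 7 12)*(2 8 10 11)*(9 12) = (1 9)(2 3 5)(8 10 11 12 13 14 15) = [0, 9, 3, 5, 4, 2, 6, 7, 10, 1, 11, 12, 13, 14, 15, 8]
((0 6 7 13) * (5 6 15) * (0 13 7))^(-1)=(0 6 5 15)=[6, 1, 2, 3, 4, 15, 5, 7, 8, 9, 10, 11, 12, 13, 14, 0]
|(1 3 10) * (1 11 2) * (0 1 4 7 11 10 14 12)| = 20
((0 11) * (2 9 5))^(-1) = (0 11)(2 5 9) = [11, 1, 5, 3, 4, 9, 6, 7, 8, 2, 10, 0]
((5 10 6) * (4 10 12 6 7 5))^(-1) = [0, 1, 2, 3, 6, 7, 12, 10, 8, 9, 4, 11, 5] = (4 6 12 5 7 10)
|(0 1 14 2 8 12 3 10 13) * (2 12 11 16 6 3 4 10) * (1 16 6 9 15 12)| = 40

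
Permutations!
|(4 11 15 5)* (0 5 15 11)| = 3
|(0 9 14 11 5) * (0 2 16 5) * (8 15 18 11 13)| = |(0 9 14 13 8 15 18 11)(2 16 5)| = 24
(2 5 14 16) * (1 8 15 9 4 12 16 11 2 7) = (1 8 15 9 4 12 16 7)(2 5 14 11) = [0, 8, 5, 3, 12, 14, 6, 1, 15, 4, 10, 2, 16, 13, 11, 9, 7]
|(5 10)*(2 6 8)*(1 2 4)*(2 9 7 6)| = |(1 9 7 6 8 4)(5 10)| = 6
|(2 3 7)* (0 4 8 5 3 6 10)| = 9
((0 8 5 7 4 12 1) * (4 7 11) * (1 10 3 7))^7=(0 3 4 8 7 12 5 1 10 11)=[3, 10, 2, 4, 8, 1, 6, 12, 7, 9, 11, 0, 5]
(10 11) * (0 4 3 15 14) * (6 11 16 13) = (0 4 3 15 14)(6 11 10 16 13) = [4, 1, 2, 15, 3, 5, 11, 7, 8, 9, 16, 10, 12, 6, 0, 14, 13]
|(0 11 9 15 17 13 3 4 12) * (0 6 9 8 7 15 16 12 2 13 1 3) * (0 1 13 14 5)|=|(0 11 8 7 15 17 13 1 3 4 2 14 5)(6 9 16 12)|=52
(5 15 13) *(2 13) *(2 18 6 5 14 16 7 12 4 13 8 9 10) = (2 8 9 10)(4 13 14 16 7 12)(5 15 18 6) = [0, 1, 8, 3, 13, 15, 5, 12, 9, 10, 2, 11, 4, 14, 16, 18, 7, 17, 6]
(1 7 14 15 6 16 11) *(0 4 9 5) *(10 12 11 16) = (16)(0 4 9 5)(1 7 14 15 6 10 12 11) = [4, 7, 2, 3, 9, 0, 10, 14, 8, 5, 12, 1, 11, 13, 15, 6, 16]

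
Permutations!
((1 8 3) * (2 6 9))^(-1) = (1 3 8)(2 9 6) = [0, 3, 9, 8, 4, 5, 2, 7, 1, 6]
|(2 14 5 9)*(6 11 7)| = 12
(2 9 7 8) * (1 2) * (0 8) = (0 8 1 2 9 7) = [8, 2, 9, 3, 4, 5, 6, 0, 1, 7]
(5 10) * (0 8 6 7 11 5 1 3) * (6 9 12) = (0 8 9 12 6 7 11 5 10 1 3) = [8, 3, 2, 0, 4, 10, 7, 11, 9, 12, 1, 5, 6]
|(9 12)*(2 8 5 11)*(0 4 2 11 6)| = |(0 4 2 8 5 6)(9 12)| = 6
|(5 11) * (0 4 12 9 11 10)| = |(0 4 12 9 11 5 10)| = 7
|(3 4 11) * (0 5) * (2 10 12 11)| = |(0 5)(2 10 12 11 3 4)| = 6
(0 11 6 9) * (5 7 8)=(0 11 6 9)(5 7 8)=[11, 1, 2, 3, 4, 7, 9, 8, 5, 0, 10, 6]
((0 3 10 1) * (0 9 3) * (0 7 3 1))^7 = (0 10 3 7)(1 9) = [10, 9, 2, 7, 4, 5, 6, 0, 8, 1, 3]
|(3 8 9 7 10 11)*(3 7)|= |(3 8 9)(7 10 11)|= 3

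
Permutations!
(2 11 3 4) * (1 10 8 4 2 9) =(1 10 8 4 9)(2 11 3) =[0, 10, 11, 2, 9, 5, 6, 7, 4, 1, 8, 3]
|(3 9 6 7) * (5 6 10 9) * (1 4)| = 4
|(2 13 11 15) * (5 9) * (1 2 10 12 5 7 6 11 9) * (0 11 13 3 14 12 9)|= |(0 11 15 10 9 7 6 13)(1 2 3 14 12 5)|= 24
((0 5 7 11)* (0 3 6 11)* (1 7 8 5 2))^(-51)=(11)(0 2 1 7)(5 8)=[2, 7, 1, 3, 4, 8, 6, 0, 5, 9, 10, 11]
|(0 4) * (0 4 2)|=2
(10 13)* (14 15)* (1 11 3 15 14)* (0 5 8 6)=(0 5 8 6)(1 11 3 15)(10 13)=[5, 11, 2, 15, 4, 8, 0, 7, 6, 9, 13, 3, 12, 10, 14, 1]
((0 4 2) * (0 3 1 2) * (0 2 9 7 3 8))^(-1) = [8, 3, 4, 7, 0, 5, 6, 9, 2, 1] = (0 8 2 4)(1 3 7 9)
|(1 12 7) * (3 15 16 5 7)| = |(1 12 3 15 16 5 7)| = 7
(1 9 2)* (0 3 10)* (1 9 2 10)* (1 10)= (0 3 10)(1 2 9)= [3, 2, 9, 10, 4, 5, 6, 7, 8, 1, 0]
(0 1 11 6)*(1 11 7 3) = (0 11 6)(1 7 3) = [11, 7, 2, 1, 4, 5, 0, 3, 8, 9, 10, 6]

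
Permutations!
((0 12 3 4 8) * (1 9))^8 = [4, 1, 2, 0, 12, 5, 6, 7, 3, 9, 10, 11, 8] = (0 4 12 8 3)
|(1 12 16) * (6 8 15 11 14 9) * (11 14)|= |(1 12 16)(6 8 15 14 9)|= 15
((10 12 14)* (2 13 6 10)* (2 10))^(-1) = (2 6 13)(10 14 12) = [0, 1, 6, 3, 4, 5, 13, 7, 8, 9, 14, 11, 10, 2, 12]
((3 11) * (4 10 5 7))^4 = [0, 1, 2, 3, 4, 5, 6, 7, 8, 9, 10, 11] = (11)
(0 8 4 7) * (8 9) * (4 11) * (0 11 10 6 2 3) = (0 9 8 10 6 2 3)(4 7 11) = [9, 1, 3, 0, 7, 5, 2, 11, 10, 8, 6, 4]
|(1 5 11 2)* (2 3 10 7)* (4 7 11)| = 15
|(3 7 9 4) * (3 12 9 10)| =|(3 7 10)(4 12 9)| =3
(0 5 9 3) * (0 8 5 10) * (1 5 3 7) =(0 10)(1 5 9 7)(3 8) =[10, 5, 2, 8, 4, 9, 6, 1, 3, 7, 0]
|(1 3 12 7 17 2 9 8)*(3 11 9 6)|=|(1 11 9 8)(2 6 3 12 7 17)|=12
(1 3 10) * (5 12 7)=(1 3 10)(5 12 7)=[0, 3, 2, 10, 4, 12, 6, 5, 8, 9, 1, 11, 7]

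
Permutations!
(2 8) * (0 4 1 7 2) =(0 4 1 7 2 8) =[4, 7, 8, 3, 1, 5, 6, 2, 0]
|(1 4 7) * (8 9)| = |(1 4 7)(8 9)| = 6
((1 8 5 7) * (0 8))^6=(0 8 5 7 1)=[8, 0, 2, 3, 4, 7, 6, 1, 5]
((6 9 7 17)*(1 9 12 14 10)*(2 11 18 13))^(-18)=(1 14 6 7)(2 18)(9 10 12 17)(11 13)=[0, 14, 18, 3, 4, 5, 7, 1, 8, 10, 12, 13, 17, 11, 6, 15, 16, 9, 2]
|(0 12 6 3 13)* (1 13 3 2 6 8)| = 10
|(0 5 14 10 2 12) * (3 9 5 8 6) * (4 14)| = 11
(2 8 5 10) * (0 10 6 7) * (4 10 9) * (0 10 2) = (0 9 4 2 8 5 6 7 10) = [9, 1, 8, 3, 2, 6, 7, 10, 5, 4, 0]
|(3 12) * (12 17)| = |(3 17 12)| = 3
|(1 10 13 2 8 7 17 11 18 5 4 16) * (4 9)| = 13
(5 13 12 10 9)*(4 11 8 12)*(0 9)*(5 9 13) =(0 13 4 11 8 12 10) =[13, 1, 2, 3, 11, 5, 6, 7, 12, 9, 0, 8, 10, 4]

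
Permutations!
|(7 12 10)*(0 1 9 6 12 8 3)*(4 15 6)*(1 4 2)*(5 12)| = |(0 4 15 6 5 12 10 7 8 3)(1 9 2)| = 30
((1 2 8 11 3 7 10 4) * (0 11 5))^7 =(0 2 10 11 8 4 3 5 1 7) =[2, 7, 10, 5, 3, 1, 6, 0, 4, 9, 11, 8]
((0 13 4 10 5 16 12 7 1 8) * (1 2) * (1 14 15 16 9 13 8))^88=[0, 1, 12, 3, 9, 4, 6, 16, 8, 10, 13, 11, 15, 5, 7, 2, 14]=(2 12 15)(4 9 10 13 5)(7 16 14)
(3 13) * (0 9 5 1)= (0 9 5 1)(3 13)= [9, 0, 2, 13, 4, 1, 6, 7, 8, 5, 10, 11, 12, 3]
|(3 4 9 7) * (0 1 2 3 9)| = 10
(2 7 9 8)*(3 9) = (2 7 3 9 8) = [0, 1, 7, 9, 4, 5, 6, 3, 2, 8]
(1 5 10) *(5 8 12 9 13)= [0, 8, 2, 3, 4, 10, 6, 7, 12, 13, 1, 11, 9, 5]= (1 8 12 9 13 5 10)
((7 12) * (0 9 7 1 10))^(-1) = [10, 12, 2, 3, 4, 5, 6, 9, 8, 0, 1, 11, 7] = (0 10 1 12 7 9)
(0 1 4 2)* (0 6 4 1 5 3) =(0 5 3)(2 6 4) =[5, 1, 6, 0, 2, 3, 4]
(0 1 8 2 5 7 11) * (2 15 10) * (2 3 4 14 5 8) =(0 1 2 8 15 10 3 4 14 5 7 11) =[1, 2, 8, 4, 14, 7, 6, 11, 15, 9, 3, 0, 12, 13, 5, 10]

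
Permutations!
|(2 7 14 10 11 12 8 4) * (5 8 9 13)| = 11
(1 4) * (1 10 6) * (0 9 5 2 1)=[9, 4, 1, 3, 10, 2, 0, 7, 8, 5, 6]=(0 9 5 2 1 4 10 6)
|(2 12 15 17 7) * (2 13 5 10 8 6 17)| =|(2 12 15)(5 10 8 6 17 7 13)| =21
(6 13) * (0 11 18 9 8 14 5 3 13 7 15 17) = (0 11 18 9 8 14 5 3 13 6 7 15 17) = [11, 1, 2, 13, 4, 3, 7, 15, 14, 8, 10, 18, 12, 6, 5, 17, 16, 0, 9]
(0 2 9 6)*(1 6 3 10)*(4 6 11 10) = [2, 11, 9, 4, 6, 5, 0, 7, 8, 3, 1, 10] = (0 2 9 3 4 6)(1 11 10)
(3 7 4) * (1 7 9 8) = (1 7 4 3 9 8) = [0, 7, 2, 9, 3, 5, 6, 4, 1, 8]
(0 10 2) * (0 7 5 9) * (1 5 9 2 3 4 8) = (0 10 3 4 8 1 5 2 7 9) = [10, 5, 7, 4, 8, 2, 6, 9, 1, 0, 3]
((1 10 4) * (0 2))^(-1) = (0 2)(1 4 10) = [2, 4, 0, 3, 10, 5, 6, 7, 8, 9, 1]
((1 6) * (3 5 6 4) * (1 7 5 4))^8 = (5 7 6) = [0, 1, 2, 3, 4, 7, 5, 6]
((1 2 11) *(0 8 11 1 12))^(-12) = [0, 1, 2, 3, 4, 5, 6, 7, 8, 9, 10, 11, 12] = (12)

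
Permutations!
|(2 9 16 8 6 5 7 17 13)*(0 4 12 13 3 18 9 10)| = 18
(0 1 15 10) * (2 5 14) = [1, 15, 5, 3, 4, 14, 6, 7, 8, 9, 0, 11, 12, 13, 2, 10] = (0 1 15 10)(2 5 14)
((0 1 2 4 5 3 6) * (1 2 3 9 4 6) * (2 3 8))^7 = (0 3 1 8 2 6)(4 5 9) = [3, 8, 6, 1, 5, 9, 0, 7, 2, 4]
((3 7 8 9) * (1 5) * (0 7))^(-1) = (0 3 9 8 7)(1 5) = [3, 5, 2, 9, 4, 1, 6, 0, 7, 8]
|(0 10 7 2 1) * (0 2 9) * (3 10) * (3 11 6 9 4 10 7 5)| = 20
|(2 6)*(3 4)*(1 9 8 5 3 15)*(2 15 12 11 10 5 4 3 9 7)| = |(1 7 2 6 15)(4 12 11 10 5 9 8)| = 35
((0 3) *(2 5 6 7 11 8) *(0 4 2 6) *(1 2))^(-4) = (11)(0 4 2)(1 5 3) = [4, 5, 0, 1, 2, 3, 6, 7, 8, 9, 10, 11]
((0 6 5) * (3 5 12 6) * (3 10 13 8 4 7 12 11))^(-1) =(0 5 3 11 6 12 7 4 8 13 10) =[5, 1, 2, 11, 8, 3, 12, 4, 13, 9, 0, 6, 7, 10]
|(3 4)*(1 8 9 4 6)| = |(1 8 9 4 3 6)| = 6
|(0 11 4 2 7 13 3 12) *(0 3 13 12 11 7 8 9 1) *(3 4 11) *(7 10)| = 9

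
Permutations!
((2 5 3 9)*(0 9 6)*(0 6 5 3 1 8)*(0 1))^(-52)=[3, 1, 0, 9, 4, 2, 6, 7, 8, 5]=(0 3 9 5 2)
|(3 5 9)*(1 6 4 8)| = 12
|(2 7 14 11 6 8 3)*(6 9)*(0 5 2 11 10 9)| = 11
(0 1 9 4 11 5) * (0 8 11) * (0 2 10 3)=(0 1 9 4 2 10 3)(5 8 11)=[1, 9, 10, 0, 2, 8, 6, 7, 11, 4, 3, 5]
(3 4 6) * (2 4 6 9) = (2 4 9)(3 6) = [0, 1, 4, 6, 9, 5, 3, 7, 8, 2]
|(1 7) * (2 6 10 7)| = 5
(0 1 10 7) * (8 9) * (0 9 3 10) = (0 1)(3 10 7 9 8) = [1, 0, 2, 10, 4, 5, 6, 9, 3, 8, 7]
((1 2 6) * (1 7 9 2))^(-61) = (2 9 7 6) = [0, 1, 9, 3, 4, 5, 2, 6, 8, 7]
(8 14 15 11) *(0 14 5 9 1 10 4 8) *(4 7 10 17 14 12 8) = (0 12 8 5 9 1 17 14 15 11)(7 10) = [12, 17, 2, 3, 4, 9, 6, 10, 5, 1, 7, 0, 8, 13, 15, 11, 16, 14]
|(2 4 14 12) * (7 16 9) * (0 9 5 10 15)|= |(0 9 7 16 5 10 15)(2 4 14 12)|= 28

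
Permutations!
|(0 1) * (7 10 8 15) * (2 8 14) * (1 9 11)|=12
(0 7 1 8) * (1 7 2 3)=(0 2 3 1 8)=[2, 8, 3, 1, 4, 5, 6, 7, 0]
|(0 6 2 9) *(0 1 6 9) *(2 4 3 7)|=|(0 9 1 6 4 3 7 2)|=8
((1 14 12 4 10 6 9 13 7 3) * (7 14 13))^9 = [0, 3, 2, 7, 12, 5, 10, 9, 8, 6, 4, 11, 14, 1, 13] = (1 3 7 9 6 10 4 12 14 13)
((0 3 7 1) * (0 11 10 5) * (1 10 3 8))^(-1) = [5, 8, 2, 11, 4, 10, 6, 3, 0, 9, 7, 1] = (0 5 10 7 3 11 1 8)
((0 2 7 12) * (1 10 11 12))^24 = [1, 12, 10, 3, 4, 5, 6, 11, 8, 9, 0, 2, 7] = (0 1 12 7 11 2 10)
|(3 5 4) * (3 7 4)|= |(3 5)(4 7)|= 2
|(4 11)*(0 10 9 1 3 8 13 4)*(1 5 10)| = 21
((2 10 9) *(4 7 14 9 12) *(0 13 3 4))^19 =(0 12 10 2 9 14 7 4 3 13) =[12, 1, 9, 13, 3, 5, 6, 4, 8, 14, 2, 11, 10, 0, 7]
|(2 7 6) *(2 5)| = |(2 7 6 5)| = 4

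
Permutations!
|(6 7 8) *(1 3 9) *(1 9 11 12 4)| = |(1 3 11 12 4)(6 7 8)| = 15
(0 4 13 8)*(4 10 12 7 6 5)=(0 10 12 7 6 5 4 13 8)=[10, 1, 2, 3, 13, 4, 5, 6, 0, 9, 12, 11, 7, 8]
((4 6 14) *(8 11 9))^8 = [0, 1, 2, 3, 14, 5, 4, 7, 9, 11, 10, 8, 12, 13, 6] = (4 14 6)(8 9 11)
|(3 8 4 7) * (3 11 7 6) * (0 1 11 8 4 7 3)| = 6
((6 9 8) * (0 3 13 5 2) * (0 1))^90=[0, 1, 2, 3, 4, 5, 6, 7, 8, 9, 10, 11, 12, 13]=(13)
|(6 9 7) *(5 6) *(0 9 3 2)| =|(0 9 7 5 6 3 2)| =7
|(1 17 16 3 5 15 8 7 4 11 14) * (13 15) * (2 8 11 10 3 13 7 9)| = 105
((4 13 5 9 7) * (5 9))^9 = (4 13 9 7) = [0, 1, 2, 3, 13, 5, 6, 4, 8, 7, 10, 11, 12, 9]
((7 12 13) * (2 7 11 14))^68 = [0, 1, 12, 3, 4, 5, 6, 13, 8, 9, 10, 2, 11, 14, 7] = (2 12 11)(7 13 14)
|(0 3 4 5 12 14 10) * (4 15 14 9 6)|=5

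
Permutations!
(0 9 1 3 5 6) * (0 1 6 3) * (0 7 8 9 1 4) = [1, 7, 2, 5, 0, 3, 4, 8, 9, 6] = (0 1 7 8 9 6 4)(3 5)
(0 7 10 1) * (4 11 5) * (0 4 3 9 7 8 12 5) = [8, 4, 2, 9, 11, 3, 6, 10, 12, 7, 1, 0, 5] = (0 8 12 5 3 9 7 10 1 4 11)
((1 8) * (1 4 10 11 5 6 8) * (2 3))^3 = [0, 1, 3, 2, 5, 4, 10, 7, 11, 9, 6, 8] = (2 3)(4 5)(6 10)(8 11)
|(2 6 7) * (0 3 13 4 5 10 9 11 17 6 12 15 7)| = 20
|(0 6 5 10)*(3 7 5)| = 6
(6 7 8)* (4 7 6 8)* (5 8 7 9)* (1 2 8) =(1 2 8 7 4 9 5) =[0, 2, 8, 3, 9, 1, 6, 4, 7, 5]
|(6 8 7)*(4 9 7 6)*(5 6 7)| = 6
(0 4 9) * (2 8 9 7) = [4, 1, 8, 3, 7, 5, 6, 2, 9, 0] = (0 4 7 2 8 9)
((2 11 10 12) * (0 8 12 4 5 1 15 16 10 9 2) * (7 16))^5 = (0 12 8)(1 4 16 15 5 10 7)(2 9 11) = [12, 4, 9, 3, 16, 10, 6, 1, 0, 11, 7, 2, 8, 13, 14, 5, 15]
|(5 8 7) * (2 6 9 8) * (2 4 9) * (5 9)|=|(2 6)(4 5)(7 9 8)|=6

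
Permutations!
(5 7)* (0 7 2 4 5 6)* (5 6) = [7, 1, 4, 3, 6, 2, 0, 5] = (0 7 5 2 4 6)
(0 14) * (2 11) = [14, 1, 11, 3, 4, 5, 6, 7, 8, 9, 10, 2, 12, 13, 0] = (0 14)(2 11)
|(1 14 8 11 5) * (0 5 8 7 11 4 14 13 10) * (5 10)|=|(0 10)(1 13 5)(4 14 7 11 8)|=30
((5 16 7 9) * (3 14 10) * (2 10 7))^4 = [0, 1, 7, 5, 4, 3, 6, 2, 8, 10, 9, 11, 12, 13, 16, 15, 14] = (2 7)(3 5)(9 10)(14 16)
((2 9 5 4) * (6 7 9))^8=(2 7 5)(4 6 9)=[0, 1, 7, 3, 6, 2, 9, 5, 8, 4]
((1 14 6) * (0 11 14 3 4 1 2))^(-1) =(0 2 6 14 11)(1 4 3) =[2, 4, 6, 1, 3, 5, 14, 7, 8, 9, 10, 0, 12, 13, 11]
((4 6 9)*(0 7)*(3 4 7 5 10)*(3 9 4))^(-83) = [10, 1, 2, 3, 6, 9, 4, 5, 8, 0, 7] = (0 10 7 5 9)(4 6)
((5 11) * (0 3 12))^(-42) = [0, 1, 2, 3, 4, 5, 6, 7, 8, 9, 10, 11, 12] = (12)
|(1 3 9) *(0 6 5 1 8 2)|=8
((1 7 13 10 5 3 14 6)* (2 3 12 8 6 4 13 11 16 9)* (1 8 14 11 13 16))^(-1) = (1 11 3 2 9 16 4 14 12 5 10 13 7)(6 8) = [0, 11, 9, 2, 14, 10, 8, 1, 6, 16, 13, 3, 5, 7, 12, 15, 4]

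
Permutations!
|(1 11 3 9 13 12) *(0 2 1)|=8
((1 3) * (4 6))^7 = (1 3)(4 6) = [0, 3, 2, 1, 6, 5, 4]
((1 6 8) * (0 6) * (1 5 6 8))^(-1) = [1, 6, 2, 3, 4, 8, 5, 7, 0] = (0 1 6 5 8)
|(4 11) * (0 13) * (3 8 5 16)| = |(0 13)(3 8 5 16)(4 11)| = 4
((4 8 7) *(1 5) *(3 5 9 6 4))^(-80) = (9) = [0, 1, 2, 3, 4, 5, 6, 7, 8, 9]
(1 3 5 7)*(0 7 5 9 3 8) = [7, 8, 2, 9, 4, 5, 6, 1, 0, 3] = (0 7 1 8)(3 9)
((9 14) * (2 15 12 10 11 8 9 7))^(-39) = [0, 1, 9, 3, 4, 5, 6, 8, 12, 10, 2, 15, 7, 13, 11, 14] = (2 9 10)(7 8 12)(11 15 14)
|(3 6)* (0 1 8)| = |(0 1 8)(3 6)| = 6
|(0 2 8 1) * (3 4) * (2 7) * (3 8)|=7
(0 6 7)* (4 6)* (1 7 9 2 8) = (0 4 6 9 2 8 1 7) = [4, 7, 8, 3, 6, 5, 9, 0, 1, 2]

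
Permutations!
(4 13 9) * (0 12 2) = (0 12 2)(4 13 9) = [12, 1, 0, 3, 13, 5, 6, 7, 8, 4, 10, 11, 2, 9]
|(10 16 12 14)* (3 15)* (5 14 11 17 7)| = 8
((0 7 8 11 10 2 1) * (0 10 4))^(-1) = (0 4 11 8 7)(1 2 10) = [4, 2, 10, 3, 11, 5, 6, 0, 7, 9, 1, 8]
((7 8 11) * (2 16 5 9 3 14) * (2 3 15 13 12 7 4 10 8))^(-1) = [0, 1, 7, 14, 11, 16, 6, 12, 10, 5, 4, 8, 13, 15, 3, 9, 2] = (2 7 12 13 15 9 5 16)(3 14)(4 11 8 10)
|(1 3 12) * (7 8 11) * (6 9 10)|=3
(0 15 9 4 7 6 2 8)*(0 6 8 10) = (0 15 9 4 7 8 6 2 10) = [15, 1, 10, 3, 7, 5, 2, 8, 6, 4, 0, 11, 12, 13, 14, 9]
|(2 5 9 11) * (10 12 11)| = 6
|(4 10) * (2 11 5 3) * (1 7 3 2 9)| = 12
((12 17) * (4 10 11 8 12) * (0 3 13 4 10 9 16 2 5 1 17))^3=(0 4 2 17 8 3 9 5 10 12 13 16 1 11)=[4, 11, 17, 9, 2, 10, 6, 7, 3, 5, 12, 0, 13, 16, 14, 15, 1, 8]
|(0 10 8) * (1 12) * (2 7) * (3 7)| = 6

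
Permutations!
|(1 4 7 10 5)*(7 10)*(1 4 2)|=6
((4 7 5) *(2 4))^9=(2 4 7 5)=[0, 1, 4, 3, 7, 2, 6, 5]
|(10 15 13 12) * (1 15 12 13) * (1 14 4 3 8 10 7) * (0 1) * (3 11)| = 11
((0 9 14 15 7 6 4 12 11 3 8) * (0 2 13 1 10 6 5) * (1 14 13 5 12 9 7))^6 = (0 2 3 12)(1 14 9 6)(4 10 15 13)(5 8 11 7) = [2, 14, 3, 12, 10, 8, 1, 5, 11, 6, 15, 7, 0, 4, 9, 13]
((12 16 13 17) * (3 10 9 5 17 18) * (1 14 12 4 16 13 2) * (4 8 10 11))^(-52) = [0, 16, 4, 13, 3, 10, 6, 7, 5, 8, 17, 18, 1, 14, 2, 15, 11, 9, 12] = (1 16 11 18 12)(2 4 3 13 14)(5 10 17 9 8)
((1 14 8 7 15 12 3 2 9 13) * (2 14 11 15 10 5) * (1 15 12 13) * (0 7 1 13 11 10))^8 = [0, 12, 8, 13, 4, 14, 6, 7, 11, 1, 3, 2, 9, 10, 15, 5] = (1 12 9)(2 8 11)(3 13 10)(5 14 15)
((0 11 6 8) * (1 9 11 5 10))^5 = (0 11 10 8 9 5 6 1) = [11, 0, 2, 3, 4, 6, 1, 7, 9, 5, 8, 10]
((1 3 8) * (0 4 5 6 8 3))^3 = (0 6)(1 5)(4 8) = [6, 5, 2, 3, 8, 1, 0, 7, 4]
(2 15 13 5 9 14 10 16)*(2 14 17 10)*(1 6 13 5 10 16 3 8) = [0, 6, 15, 8, 4, 9, 13, 7, 1, 17, 3, 11, 12, 10, 2, 5, 14, 16] = (1 6 13 10 3 8)(2 15 5 9 17 16 14)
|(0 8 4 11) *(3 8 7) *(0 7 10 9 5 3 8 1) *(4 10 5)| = |(0 5 3 1)(4 11 7 8 10 9)| = 12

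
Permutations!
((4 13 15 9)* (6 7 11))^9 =(4 13 15 9) =[0, 1, 2, 3, 13, 5, 6, 7, 8, 4, 10, 11, 12, 15, 14, 9]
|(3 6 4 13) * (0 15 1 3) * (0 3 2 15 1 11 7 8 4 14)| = |(0 1 2 15 11 7 8 4 13 3 6 14)| = 12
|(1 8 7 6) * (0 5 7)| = 6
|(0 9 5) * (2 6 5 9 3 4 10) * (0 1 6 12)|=|(0 3 4 10 2 12)(1 6 5)|=6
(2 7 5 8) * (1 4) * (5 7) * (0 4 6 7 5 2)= (0 4 1 6 7 5 8)= [4, 6, 2, 3, 1, 8, 7, 5, 0]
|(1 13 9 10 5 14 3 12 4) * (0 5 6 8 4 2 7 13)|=14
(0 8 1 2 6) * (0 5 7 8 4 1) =(0 4 1 2 6 5 7 8) =[4, 2, 6, 3, 1, 7, 5, 8, 0]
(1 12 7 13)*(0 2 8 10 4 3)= (0 2 8 10 4 3)(1 12 7 13)= [2, 12, 8, 0, 3, 5, 6, 13, 10, 9, 4, 11, 7, 1]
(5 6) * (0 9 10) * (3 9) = (0 3 9 10)(5 6) = [3, 1, 2, 9, 4, 6, 5, 7, 8, 10, 0]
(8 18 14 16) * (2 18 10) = (2 18 14 16 8 10) = [0, 1, 18, 3, 4, 5, 6, 7, 10, 9, 2, 11, 12, 13, 16, 15, 8, 17, 14]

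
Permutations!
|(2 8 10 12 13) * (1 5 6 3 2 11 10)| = 12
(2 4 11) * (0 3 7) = (0 3 7)(2 4 11) = [3, 1, 4, 7, 11, 5, 6, 0, 8, 9, 10, 2]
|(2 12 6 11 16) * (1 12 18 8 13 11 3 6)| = 6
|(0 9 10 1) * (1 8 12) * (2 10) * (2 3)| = |(0 9 3 2 10 8 12 1)| = 8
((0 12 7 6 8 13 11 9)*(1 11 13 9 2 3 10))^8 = (13)(0 7 8)(1 3 11 10 2)(6 9 12) = [7, 3, 1, 11, 4, 5, 9, 8, 0, 12, 2, 10, 6, 13]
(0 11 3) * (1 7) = (0 11 3)(1 7) = [11, 7, 2, 0, 4, 5, 6, 1, 8, 9, 10, 3]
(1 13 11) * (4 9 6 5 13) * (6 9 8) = (1 4 8 6 5 13 11) = [0, 4, 2, 3, 8, 13, 5, 7, 6, 9, 10, 1, 12, 11]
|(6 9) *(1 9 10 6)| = |(1 9)(6 10)| = 2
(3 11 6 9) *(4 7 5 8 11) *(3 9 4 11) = (3 11 6 4 7 5 8) = [0, 1, 2, 11, 7, 8, 4, 5, 3, 9, 10, 6]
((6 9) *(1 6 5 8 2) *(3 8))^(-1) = (1 2 8 3 5 9 6) = [0, 2, 8, 5, 4, 9, 1, 7, 3, 6]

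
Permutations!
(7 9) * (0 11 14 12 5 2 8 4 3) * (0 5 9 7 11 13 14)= (0 13 14 12 9 11)(2 8 4 3 5)= [13, 1, 8, 5, 3, 2, 6, 7, 4, 11, 10, 0, 9, 14, 12]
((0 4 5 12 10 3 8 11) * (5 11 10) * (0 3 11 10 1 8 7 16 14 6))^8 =(0 6 14 16 7 3 11 10 4) =[6, 1, 2, 11, 0, 5, 14, 3, 8, 9, 4, 10, 12, 13, 16, 15, 7]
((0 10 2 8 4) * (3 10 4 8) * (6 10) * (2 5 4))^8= (0 2 3 6 10 5 4)= [2, 1, 3, 6, 0, 4, 10, 7, 8, 9, 5]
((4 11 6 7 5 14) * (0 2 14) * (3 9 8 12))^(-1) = (0 5 7 6 11 4 14 2)(3 12 8 9) = [5, 1, 0, 12, 14, 7, 11, 6, 9, 3, 10, 4, 8, 13, 2]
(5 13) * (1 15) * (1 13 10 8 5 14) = [0, 15, 2, 3, 4, 10, 6, 7, 5, 9, 8, 11, 12, 14, 1, 13] = (1 15 13 14)(5 10 8)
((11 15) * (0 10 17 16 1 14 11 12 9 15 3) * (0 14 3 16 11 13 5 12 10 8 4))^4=(0 8 4)(1 5 10)(3 12 17)(9 11 14)(13 15 16)=[8, 5, 2, 12, 0, 10, 6, 7, 4, 11, 1, 14, 17, 15, 9, 16, 13, 3]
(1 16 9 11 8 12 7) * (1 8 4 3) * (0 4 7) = (0 4 3 1 16 9 11 7 8 12) = [4, 16, 2, 1, 3, 5, 6, 8, 12, 11, 10, 7, 0, 13, 14, 15, 9]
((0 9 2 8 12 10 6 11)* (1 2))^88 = (0 6 12 2 9 11 10 8 1) = [6, 0, 9, 3, 4, 5, 12, 7, 1, 11, 8, 10, 2]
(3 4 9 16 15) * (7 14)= [0, 1, 2, 4, 9, 5, 6, 14, 8, 16, 10, 11, 12, 13, 7, 3, 15]= (3 4 9 16 15)(7 14)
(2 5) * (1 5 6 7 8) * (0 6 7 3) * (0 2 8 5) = [6, 0, 7, 2, 4, 8, 3, 5, 1] = (0 6 3 2 7 5 8 1)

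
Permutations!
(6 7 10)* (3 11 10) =(3 11 10 6 7) =[0, 1, 2, 11, 4, 5, 7, 3, 8, 9, 6, 10]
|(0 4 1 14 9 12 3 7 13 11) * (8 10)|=|(0 4 1 14 9 12 3 7 13 11)(8 10)|=10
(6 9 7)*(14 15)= (6 9 7)(14 15)= [0, 1, 2, 3, 4, 5, 9, 6, 8, 7, 10, 11, 12, 13, 15, 14]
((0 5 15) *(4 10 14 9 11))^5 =(0 15 5) =[15, 1, 2, 3, 4, 0, 6, 7, 8, 9, 10, 11, 12, 13, 14, 5]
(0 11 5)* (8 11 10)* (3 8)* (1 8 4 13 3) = [10, 8, 2, 4, 13, 0, 6, 7, 11, 9, 1, 5, 12, 3] = (0 10 1 8 11 5)(3 4 13)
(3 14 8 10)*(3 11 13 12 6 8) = (3 14)(6 8 10 11 13 12) = [0, 1, 2, 14, 4, 5, 8, 7, 10, 9, 11, 13, 6, 12, 3]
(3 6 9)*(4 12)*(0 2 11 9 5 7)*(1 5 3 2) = [1, 5, 11, 6, 12, 7, 3, 0, 8, 2, 10, 9, 4] = (0 1 5 7)(2 11 9)(3 6)(4 12)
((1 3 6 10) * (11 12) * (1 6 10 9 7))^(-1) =(1 7 9 6 10 3)(11 12) =[0, 7, 2, 1, 4, 5, 10, 9, 8, 6, 3, 12, 11]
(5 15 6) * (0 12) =(0 12)(5 15 6) =[12, 1, 2, 3, 4, 15, 5, 7, 8, 9, 10, 11, 0, 13, 14, 6]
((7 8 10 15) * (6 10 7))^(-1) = (6 15 10)(7 8) = [0, 1, 2, 3, 4, 5, 15, 8, 7, 9, 6, 11, 12, 13, 14, 10]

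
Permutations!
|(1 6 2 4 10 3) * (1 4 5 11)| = |(1 6 2 5 11)(3 4 10)| = 15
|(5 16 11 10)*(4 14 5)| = 6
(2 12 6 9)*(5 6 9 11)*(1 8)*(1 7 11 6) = (1 8 7 11 5)(2 12 9) = [0, 8, 12, 3, 4, 1, 6, 11, 7, 2, 10, 5, 9]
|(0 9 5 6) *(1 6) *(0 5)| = |(0 9)(1 6 5)| = 6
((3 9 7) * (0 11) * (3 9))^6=(11)=[0, 1, 2, 3, 4, 5, 6, 7, 8, 9, 10, 11]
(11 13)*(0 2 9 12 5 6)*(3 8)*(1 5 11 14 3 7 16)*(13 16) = (0 2 9 12 11 16 1 5 6)(3 8 7 13 14) = [2, 5, 9, 8, 4, 6, 0, 13, 7, 12, 10, 16, 11, 14, 3, 15, 1]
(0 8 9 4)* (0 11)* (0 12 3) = (0 8 9 4 11 12 3) = [8, 1, 2, 0, 11, 5, 6, 7, 9, 4, 10, 12, 3]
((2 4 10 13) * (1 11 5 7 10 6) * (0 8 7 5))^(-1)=(0 11 1 6 4 2 13 10 7 8)=[11, 6, 13, 3, 2, 5, 4, 8, 0, 9, 7, 1, 12, 10]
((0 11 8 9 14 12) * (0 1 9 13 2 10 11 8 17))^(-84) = (17) = [0, 1, 2, 3, 4, 5, 6, 7, 8, 9, 10, 11, 12, 13, 14, 15, 16, 17]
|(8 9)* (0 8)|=|(0 8 9)|=3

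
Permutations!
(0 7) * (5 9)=(0 7)(5 9)=[7, 1, 2, 3, 4, 9, 6, 0, 8, 5]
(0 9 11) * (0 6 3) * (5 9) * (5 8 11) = (0 8 11 6 3)(5 9) = [8, 1, 2, 0, 4, 9, 3, 7, 11, 5, 10, 6]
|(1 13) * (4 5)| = 2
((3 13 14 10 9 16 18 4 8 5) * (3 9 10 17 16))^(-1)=(3 9 5 8 4 18 16 17 14 13)=[0, 1, 2, 9, 18, 8, 6, 7, 4, 5, 10, 11, 12, 3, 13, 15, 17, 14, 16]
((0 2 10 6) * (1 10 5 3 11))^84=(0 11)(1 2)(3 6)(5 10)=[11, 2, 1, 6, 4, 10, 3, 7, 8, 9, 5, 0]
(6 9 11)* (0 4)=(0 4)(6 9 11)=[4, 1, 2, 3, 0, 5, 9, 7, 8, 11, 10, 6]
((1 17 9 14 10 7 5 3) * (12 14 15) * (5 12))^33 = (1 15)(3 9)(5 17)(7 12 14 10) = [0, 15, 2, 9, 4, 17, 6, 12, 8, 3, 7, 11, 14, 13, 10, 1, 16, 5]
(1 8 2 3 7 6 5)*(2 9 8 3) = (1 3 7 6 5)(8 9) = [0, 3, 2, 7, 4, 1, 5, 6, 9, 8]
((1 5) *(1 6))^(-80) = (1 5 6) = [0, 5, 2, 3, 4, 6, 1]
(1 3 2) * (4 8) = (1 3 2)(4 8) = [0, 3, 1, 2, 8, 5, 6, 7, 4]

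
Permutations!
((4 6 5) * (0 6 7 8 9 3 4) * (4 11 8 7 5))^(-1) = (0 5 4 6)(3 9 8 11) = [5, 1, 2, 9, 6, 4, 0, 7, 11, 8, 10, 3]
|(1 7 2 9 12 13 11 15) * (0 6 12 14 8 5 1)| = 42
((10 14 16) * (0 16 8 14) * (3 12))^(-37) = [10, 1, 2, 12, 4, 5, 6, 7, 14, 9, 16, 11, 3, 13, 8, 15, 0] = (0 10 16)(3 12)(8 14)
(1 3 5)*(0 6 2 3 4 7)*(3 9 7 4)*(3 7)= [6, 7, 9, 5, 4, 1, 2, 0, 8, 3]= (0 6 2 9 3 5 1 7)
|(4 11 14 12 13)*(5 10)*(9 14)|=6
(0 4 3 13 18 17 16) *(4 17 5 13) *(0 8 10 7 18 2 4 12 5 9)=(0 17 16 8 10 7 18 9)(2 4 3 12 5 13)=[17, 1, 4, 12, 3, 13, 6, 18, 10, 0, 7, 11, 5, 2, 14, 15, 8, 16, 9]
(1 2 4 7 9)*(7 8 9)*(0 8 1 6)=(0 8 9 6)(1 2 4)=[8, 2, 4, 3, 1, 5, 0, 7, 9, 6]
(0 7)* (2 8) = (0 7)(2 8) = [7, 1, 8, 3, 4, 5, 6, 0, 2]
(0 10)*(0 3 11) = [10, 1, 2, 11, 4, 5, 6, 7, 8, 9, 3, 0] = (0 10 3 11)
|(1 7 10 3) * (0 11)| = 4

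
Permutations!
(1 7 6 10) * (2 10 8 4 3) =(1 7 6 8 4 3 2 10) =[0, 7, 10, 2, 3, 5, 8, 6, 4, 9, 1]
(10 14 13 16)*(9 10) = (9 10 14 13 16) = [0, 1, 2, 3, 4, 5, 6, 7, 8, 10, 14, 11, 12, 16, 13, 15, 9]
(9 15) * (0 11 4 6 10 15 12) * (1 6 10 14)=(0 11 4 10 15 9 12)(1 6 14)=[11, 6, 2, 3, 10, 5, 14, 7, 8, 12, 15, 4, 0, 13, 1, 9]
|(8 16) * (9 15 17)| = |(8 16)(9 15 17)| = 6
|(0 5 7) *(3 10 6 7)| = |(0 5 3 10 6 7)| = 6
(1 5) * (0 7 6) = (0 7 6)(1 5) = [7, 5, 2, 3, 4, 1, 0, 6]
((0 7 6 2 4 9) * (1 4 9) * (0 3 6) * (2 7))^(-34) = [9, 1, 3, 7, 4, 5, 0, 2, 8, 6] = (0 9 6)(2 3 7)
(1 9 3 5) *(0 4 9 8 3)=[4, 8, 2, 5, 9, 1, 6, 7, 3, 0]=(0 4 9)(1 8 3 5)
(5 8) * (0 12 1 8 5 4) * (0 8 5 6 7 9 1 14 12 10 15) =[10, 5, 2, 3, 8, 6, 7, 9, 4, 1, 15, 11, 14, 13, 12, 0] =(0 10 15)(1 5 6 7 9)(4 8)(12 14)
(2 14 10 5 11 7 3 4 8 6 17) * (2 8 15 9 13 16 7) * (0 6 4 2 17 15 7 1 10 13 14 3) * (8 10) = (0 6 15 9 14 13 16 1 8 4 7)(2 3)(5 11 17 10) = [6, 8, 3, 2, 7, 11, 15, 0, 4, 14, 5, 17, 12, 16, 13, 9, 1, 10]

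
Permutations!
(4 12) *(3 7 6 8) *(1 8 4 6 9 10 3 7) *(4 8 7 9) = (1 7 4 12 6 8 9 10 3) = [0, 7, 2, 1, 12, 5, 8, 4, 9, 10, 3, 11, 6]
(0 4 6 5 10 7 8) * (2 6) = (0 4 2 6 5 10 7 8) = [4, 1, 6, 3, 2, 10, 5, 8, 0, 9, 7]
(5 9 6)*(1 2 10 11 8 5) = (1 2 10 11 8 5 9 6) = [0, 2, 10, 3, 4, 9, 1, 7, 5, 6, 11, 8]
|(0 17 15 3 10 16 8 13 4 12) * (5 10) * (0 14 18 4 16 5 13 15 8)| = 28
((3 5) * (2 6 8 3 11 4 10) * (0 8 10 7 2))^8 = (0 6 7 11 3)(2 4 5 8 10) = [6, 1, 4, 0, 5, 8, 7, 11, 10, 9, 2, 3]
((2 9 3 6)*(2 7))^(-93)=[0, 1, 3, 7, 4, 5, 2, 9, 8, 6]=(2 3 7 9 6)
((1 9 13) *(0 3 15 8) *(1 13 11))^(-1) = (0 8 15 3)(1 11 9) = [8, 11, 2, 0, 4, 5, 6, 7, 15, 1, 10, 9, 12, 13, 14, 3]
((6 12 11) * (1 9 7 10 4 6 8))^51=(1 12 10)(4 9 11)(6 7 8)=[0, 12, 2, 3, 9, 5, 7, 8, 6, 11, 1, 4, 10]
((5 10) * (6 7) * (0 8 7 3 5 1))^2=(0 7 3 10)(1 8 6 5)=[7, 8, 2, 10, 4, 1, 5, 3, 6, 9, 0]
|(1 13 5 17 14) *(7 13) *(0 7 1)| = |(0 7 13 5 17 14)| = 6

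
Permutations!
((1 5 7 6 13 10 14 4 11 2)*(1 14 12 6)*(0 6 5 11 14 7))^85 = (0 6 13 10 12 5)(1 11 2 7)(4 14) = [6, 11, 7, 3, 14, 0, 13, 1, 8, 9, 12, 2, 5, 10, 4]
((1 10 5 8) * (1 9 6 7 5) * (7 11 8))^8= (11)= [0, 1, 2, 3, 4, 5, 6, 7, 8, 9, 10, 11]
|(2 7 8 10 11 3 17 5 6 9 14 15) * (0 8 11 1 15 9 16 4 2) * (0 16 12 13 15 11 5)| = 126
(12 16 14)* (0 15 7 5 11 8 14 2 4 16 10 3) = (0 15 7 5 11 8 14 12 10 3)(2 4 16) = [15, 1, 4, 0, 16, 11, 6, 5, 14, 9, 3, 8, 10, 13, 12, 7, 2]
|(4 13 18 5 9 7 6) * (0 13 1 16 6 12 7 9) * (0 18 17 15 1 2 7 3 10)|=26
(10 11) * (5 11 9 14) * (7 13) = (5 11 10 9 14)(7 13) = [0, 1, 2, 3, 4, 11, 6, 13, 8, 14, 9, 10, 12, 7, 5]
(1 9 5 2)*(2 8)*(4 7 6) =[0, 9, 1, 3, 7, 8, 4, 6, 2, 5] =(1 9 5 8 2)(4 7 6)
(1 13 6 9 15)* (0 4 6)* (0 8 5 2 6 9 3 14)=(0 4 9 15 1 13 8 5 2 6 3 14)=[4, 13, 6, 14, 9, 2, 3, 7, 5, 15, 10, 11, 12, 8, 0, 1]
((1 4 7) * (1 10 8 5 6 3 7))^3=(1 4)(3 8)(5 7)(6 10)=[0, 4, 2, 8, 1, 7, 10, 5, 3, 9, 6]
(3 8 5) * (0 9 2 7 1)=(0 9 2 7 1)(3 8 5)=[9, 0, 7, 8, 4, 3, 6, 1, 5, 2]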